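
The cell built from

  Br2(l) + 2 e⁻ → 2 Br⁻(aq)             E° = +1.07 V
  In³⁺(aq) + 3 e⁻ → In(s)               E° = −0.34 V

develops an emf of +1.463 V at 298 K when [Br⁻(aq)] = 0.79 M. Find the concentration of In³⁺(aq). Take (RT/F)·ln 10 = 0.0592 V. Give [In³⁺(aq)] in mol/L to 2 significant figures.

0.0042 M

Br₂/Br⁻ is the cathode (higher E°); E°cell = +1.07 − (−0.34) = +1.41 V with n = 6.
Rearranging E = E° − (0.0592/n)·log Q gives log Q = 6(+1.41 − (+1.463))/0.0592 = −5.372.
For 3 Br2(l) + 2 In(s) → 6 Br⁻(aq) + 2 In³⁺(aq), the reaction quotient is Q = [Br⁻(aq)]^6·[In³⁺(aq)]^2.
Substituting the known concentrations and solving, log [In³⁺(aq)] = −2.379 and [In³⁺(aq)] = 0.0042 M.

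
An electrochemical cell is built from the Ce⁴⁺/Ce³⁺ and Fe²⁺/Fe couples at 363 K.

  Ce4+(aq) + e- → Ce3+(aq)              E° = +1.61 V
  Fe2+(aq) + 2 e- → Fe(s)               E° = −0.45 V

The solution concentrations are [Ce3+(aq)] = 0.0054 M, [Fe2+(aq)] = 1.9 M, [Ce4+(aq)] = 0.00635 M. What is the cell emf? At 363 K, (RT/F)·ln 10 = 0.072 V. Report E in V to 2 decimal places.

+2.06 V

Since E°(Ce⁴⁺/Ce³⁺) > E°(Fe²⁺/Fe), Ce⁴⁺/Ce³⁺ serves as the cathode.
E°cell = E°cat − E°an = +1.61 − (−0.45) = +2.06 V; n = 2.
For the overall reaction 2 Ce4+(aq) + Fe(s) → 2 Ce3+(aq) + Fe2+(aq), Q = ([Ce3+(aq)]^2·[Fe2+(aq)]) / [Ce4+(aq)]^2 = 1.37, giving log Q = 0.138.
Applying E = E° − (RT ln10/nF)·log Q gives +2.06 − (0.072/2)(0.138) = +2.06 V.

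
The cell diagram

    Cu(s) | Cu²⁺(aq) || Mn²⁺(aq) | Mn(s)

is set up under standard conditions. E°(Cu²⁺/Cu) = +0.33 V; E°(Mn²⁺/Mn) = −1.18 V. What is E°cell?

−1.51 V

By convention the left-hand electrode in cell notation is the anode (oxidation) and the right-hand electrode is the cathode (reduction).
E°cell = E°(right) − E°(left) = −1.18 − (+0.33) = −1.51 V.
The negative sign shows that, as written, the cell would require an external voltage to drive the reaction.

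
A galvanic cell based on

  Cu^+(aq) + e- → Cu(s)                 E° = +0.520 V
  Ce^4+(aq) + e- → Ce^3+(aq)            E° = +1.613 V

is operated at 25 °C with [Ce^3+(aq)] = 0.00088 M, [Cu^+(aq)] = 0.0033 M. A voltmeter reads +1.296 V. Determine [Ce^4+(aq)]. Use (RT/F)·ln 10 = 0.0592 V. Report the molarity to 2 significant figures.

0.0078 M

With Ce⁴⁺/Ce³⁺ at the cathode and Cu⁺/Cu at the anode, E°cell = +1.613 − (+0.520) = +1.093 V (n = 1).
Since E = E° − (0.0592/n)·log Q, log Q = n(E° − E)/0.0592 = −3.429.
Balancing electrons gives Ce^4+(aq) + Cu(s) → Ce^3+(aq) + Cu^+(aq); thus Q = ([Ce^3+(aq)]·[Cu^+(aq)]) / [Ce^4+(aq)].
Substituting the known concentrations and solving, log [Ce^4+(aq)] = −2.108 and [Ce^4+(aq)] = 0.0078 M.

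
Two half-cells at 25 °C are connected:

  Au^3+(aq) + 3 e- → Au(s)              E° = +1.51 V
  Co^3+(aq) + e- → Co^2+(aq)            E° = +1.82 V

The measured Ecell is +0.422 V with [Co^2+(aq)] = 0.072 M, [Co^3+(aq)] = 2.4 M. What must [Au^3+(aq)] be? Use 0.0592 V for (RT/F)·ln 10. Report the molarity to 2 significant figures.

0.078 M

Co³⁺/Co²⁺ is the cathode (higher E°); E°cell = +1.82 − (+1.51) = +0.31 V with n = 3.
From the Nernst equation, log Q = n(E° − E)/0.0592 = 3·(+0.31 − (+0.422))/0.0592 = −5.676.
For 3 Co^3+(aq) + Au(s) → 3 Co^2+(aq) + Au^3+(aq), the reaction quotient is Q = ([Co^2+(aq)]^3·[Au^3+(aq)]) / [Co^3+(aq)]^3.
Isolating [Au^3+(aq)] in Q = 10^{−5.676} yields log [Au^3+(aq)] = −1.107, i.e. 0.078 M.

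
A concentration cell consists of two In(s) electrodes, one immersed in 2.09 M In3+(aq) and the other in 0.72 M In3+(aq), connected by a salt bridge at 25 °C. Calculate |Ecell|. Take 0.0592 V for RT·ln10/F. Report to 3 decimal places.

0.009 V

For a concentration cell E°cell = 0, since both electrodes use the same couple.
The compartment with the higher In3+(aq) concentration (2.09 M) acts as the cathode; ions are reduced there and produced at the dilute (0.72 M) anode.
With n = 3, Ecell = −(0.0592/3)·log([dilute]/[conc]) = −(0.0592/3)·log(0.72/2.09) = +0.009 V.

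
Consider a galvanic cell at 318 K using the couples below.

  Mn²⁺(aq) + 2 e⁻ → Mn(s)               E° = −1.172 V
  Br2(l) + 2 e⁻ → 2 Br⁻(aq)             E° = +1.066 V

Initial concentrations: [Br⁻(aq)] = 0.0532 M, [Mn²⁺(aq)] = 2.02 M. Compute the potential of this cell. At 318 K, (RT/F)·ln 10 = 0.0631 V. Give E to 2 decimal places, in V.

Br₂/Br⁻ is reduced (cathode, E° = +1.066 V) and Mn²⁺/Mn is oxidized (anode).
E°cell = E°cat − E°an = +1.066 − (−1.172) = +2.238 V; n = 2.
The balanced reaction is Br2(l) + Mn(s) → 2 Br⁻(aq) + Mn²⁺(aq), so Q = [Br⁻(aq)]^2·[Mn²⁺(aq)] = 0.00572 and log Q = −2.243.
E = E° − (0.0631/n)·log Q = +2.238 − (0.0631/2)(−2.243) = +2.31 V.

+2.31 V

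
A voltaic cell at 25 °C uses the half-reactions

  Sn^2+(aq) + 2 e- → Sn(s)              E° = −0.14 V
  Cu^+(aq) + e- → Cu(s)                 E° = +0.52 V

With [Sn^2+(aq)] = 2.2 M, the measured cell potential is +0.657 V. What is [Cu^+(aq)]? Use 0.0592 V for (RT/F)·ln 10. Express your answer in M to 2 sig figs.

With Cu⁺/Cu at the cathode and Sn²⁺/Sn at the anode, E°cell = +0.52 − (−0.14) = +0.66 V (n = 2).
From the Nernst equation, log Q = n(E° − E)/0.0592 = 2·(+0.66 − (+0.657))/0.0592 = 0.101.
The balanced reaction is 2 Cu^+(aq) + Sn(s) → 2 Cu(s) + Sn^2+(aq), so Q = [Sn^2+(aq)] / [Cu^+(aq)]^2.
Solving for the unknown gives log [Cu^+(aq)] = 0.121, so [Cu^+(aq)] ≈ 1.3 M.

1.3 M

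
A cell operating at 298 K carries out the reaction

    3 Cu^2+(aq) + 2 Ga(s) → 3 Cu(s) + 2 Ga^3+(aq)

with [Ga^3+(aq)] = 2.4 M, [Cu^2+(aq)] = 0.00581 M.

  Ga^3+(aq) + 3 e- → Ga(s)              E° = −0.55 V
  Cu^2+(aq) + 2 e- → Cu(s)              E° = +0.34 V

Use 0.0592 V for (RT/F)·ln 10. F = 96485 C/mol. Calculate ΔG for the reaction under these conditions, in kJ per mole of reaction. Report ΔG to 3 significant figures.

−473 kJ/mol

The standard cell potential is +0.34 − (−0.55) = +0.89 V, with n = 6 electrons in the balanced equation.
The reaction quotient is [Ga^3+(aq)]^2 / [Cu^2+(aq)]^3 = 2.94×10^7; by Nernst, E = +0.89 − (0.0592/6)(7.468) = +0.8163 V.
Then ΔG = −nFE = −6 × 96485 × +0.8163 J/mol = −473 kJ/mol.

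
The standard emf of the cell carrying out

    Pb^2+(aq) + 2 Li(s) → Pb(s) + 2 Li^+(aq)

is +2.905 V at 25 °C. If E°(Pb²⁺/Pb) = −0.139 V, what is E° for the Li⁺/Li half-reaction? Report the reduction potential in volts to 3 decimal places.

In the reaction as written the Pb²⁺/Pb couple is reduced (cathode) and Li⁺/Li is oxidized (anode), so E°cell = E°(Pb²⁺/Pb) − E°(Li⁺/Li).
E°(Li⁺/Li) = E°(cathode) − E°cell = −0.139 − (+2.905) = −3.044 V.

−3.044 V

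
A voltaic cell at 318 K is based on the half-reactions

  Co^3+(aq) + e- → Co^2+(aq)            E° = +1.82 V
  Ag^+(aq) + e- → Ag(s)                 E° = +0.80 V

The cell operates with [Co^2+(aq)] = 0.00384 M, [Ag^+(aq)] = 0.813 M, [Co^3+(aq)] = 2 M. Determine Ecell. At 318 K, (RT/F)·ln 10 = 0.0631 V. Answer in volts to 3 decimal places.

Co³⁺/Co²⁺ is reduced (cathode, E° = +1.82 V) and Ag⁺/Ag is oxidized (anode).
E°cell = +1.82 − (+0.80) = +1.02 V, with n = 1 electron transferred.
For the overall reaction Co^3+(aq) + Ag(s) → Co^2+(aq) + Ag^+(aq), Q = ([Co^2+(aq)]·[Ag^+(aq)]) / [Co^3+(aq)] = 0.00156, giving log Q = −2.807.
By the Nernst equation, E = +1.02 − (0.0631/1)·(−2.807) = +1.197 V.

+1.197 V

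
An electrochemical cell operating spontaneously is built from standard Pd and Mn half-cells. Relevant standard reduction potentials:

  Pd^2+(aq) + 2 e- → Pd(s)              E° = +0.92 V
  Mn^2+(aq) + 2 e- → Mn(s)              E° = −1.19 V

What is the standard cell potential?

The Pd²⁺/Pd couple has the higher E°, so Pd ion is reduced (cathode) and Mn is oxidized (anode).
E°cell = E°(cathode) − E°(anode) = +0.92 − (−1.19) = +2.11 V.

+2.11 V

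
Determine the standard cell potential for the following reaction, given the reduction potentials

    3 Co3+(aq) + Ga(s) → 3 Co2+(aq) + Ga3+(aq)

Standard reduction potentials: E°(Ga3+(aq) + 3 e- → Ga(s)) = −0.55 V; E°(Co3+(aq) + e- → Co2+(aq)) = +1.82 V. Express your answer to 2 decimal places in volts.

+2.37 V

In the reaction as written, Co3+(aq) is reduced (cathode) and Ga3+(aq) is produced by oxidation at the anode.
E°cell = E°(cathode) − E°(anode) = +1.82 − (−0.55) = +2.37 V.
The positive value indicates the reaction is spontaneous as written.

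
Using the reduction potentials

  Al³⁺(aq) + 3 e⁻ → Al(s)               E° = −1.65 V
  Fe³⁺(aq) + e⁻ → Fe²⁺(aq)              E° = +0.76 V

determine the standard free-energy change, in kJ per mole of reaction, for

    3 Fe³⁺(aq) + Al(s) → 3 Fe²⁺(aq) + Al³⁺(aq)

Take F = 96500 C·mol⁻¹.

In the reaction as written Fe³⁺(aq) is reduced, so the Fe³⁺/Fe²⁺ couple is the cathode and Al³⁺/Al is the anode.
E°cell = +0.76 − (−1.65) = +2.41 V; balancing electrons gives n = 3.
ΔG° = −nFE°cell = −(3)(96500)(+2.41) J/mol = −698 kJ/mol.

−698 kJ/mol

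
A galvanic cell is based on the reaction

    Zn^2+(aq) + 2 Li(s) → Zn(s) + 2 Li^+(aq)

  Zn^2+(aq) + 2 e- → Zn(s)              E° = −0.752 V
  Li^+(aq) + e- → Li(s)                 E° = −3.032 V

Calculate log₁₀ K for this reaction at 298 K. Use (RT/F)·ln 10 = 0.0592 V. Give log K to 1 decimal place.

The Zn²⁺/Zn couple is reduced (cathode); E°cell = −0.752 − (−3.032) = +2.280 V with n = 2.
At equilibrium E = 0, so log K = nE°cell / 0.0592 = (2)(+2.280) / 0.0592 = 77.0.

log K = 77.0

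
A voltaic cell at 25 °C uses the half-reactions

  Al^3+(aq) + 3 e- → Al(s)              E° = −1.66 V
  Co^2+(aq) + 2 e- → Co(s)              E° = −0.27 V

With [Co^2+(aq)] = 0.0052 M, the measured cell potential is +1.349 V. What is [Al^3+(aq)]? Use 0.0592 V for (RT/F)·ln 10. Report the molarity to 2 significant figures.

0.045 M

The Co²⁺/Co couple has the larger reduction potential, so it is the cathode: E°cell = −0.27 − (−1.66) = +1.39 V and n = 6.
Rearranging E = E° − (0.0592/n)·log Q gives log Q = 6(+1.39 − (+1.349))/0.0592 = 4.155.
For 3 Co^2+(aq) + 2 Al(s) → 3 Co(s) + 2 Al^3+(aq), the reaction quotient is Q = [Al^3+(aq)]^2 / [Co^2+(aq)]^3.
Isolating [Al^3+(aq)] in Q = 10^{4.155} yields log [Al^3+(aq)] = −1.348, i.e. 0.045 M.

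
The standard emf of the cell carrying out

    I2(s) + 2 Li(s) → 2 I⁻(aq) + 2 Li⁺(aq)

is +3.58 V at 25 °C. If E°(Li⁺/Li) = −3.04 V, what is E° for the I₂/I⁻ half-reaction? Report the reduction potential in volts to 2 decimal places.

+0.54 V

In the reaction as written the I₂/I⁻ couple is reduced (cathode) and Li⁺/Li is oxidized (anode), so E°cell = E°(I₂/I⁻) − E°(Li⁺/Li).
E°(I₂/I⁻) = E°cell + E°(anode) = +3.58 + (−3.04) = +0.54 V.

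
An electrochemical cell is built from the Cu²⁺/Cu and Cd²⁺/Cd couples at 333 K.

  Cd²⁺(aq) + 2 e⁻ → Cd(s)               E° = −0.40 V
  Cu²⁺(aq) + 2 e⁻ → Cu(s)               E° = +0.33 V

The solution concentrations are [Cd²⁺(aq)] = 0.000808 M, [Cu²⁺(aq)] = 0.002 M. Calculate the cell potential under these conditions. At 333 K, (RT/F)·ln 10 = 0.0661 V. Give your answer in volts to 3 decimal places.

Since E°(Cu²⁺/Cu) > E°(Cd²⁺/Cd), Cu²⁺/Cu serves as the cathode.
The standard potential is +0.33 − (−0.40) = +0.73 V and the balanced reaction transfers n = 2 electrons.
The balanced reaction is Cu²⁺(aq) + Cd(s) → Cu(s) + Cd²⁺(aq), so Q = [Cd²⁺(aq)] / [Cu²⁺(aq)] = 0.404 and log Q = −0.394.
By the Nernst equation, E = +0.73 − (0.0661/2)·(−0.394) = +0.743 V.

+0.743 V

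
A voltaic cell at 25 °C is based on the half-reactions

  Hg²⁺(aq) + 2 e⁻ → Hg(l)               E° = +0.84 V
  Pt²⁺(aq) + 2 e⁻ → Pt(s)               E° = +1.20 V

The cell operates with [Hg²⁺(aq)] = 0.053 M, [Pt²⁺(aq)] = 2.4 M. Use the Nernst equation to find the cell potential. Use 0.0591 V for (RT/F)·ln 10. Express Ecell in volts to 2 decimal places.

+0.41 V

The Pt²⁺/Pt couple has the more positive E°, so it is the cathode; Hg²⁺/Hg is the anode.
The standard potential is +1.20 − (+0.84) = +0.36 V and the balanced reaction transfers n = 2 electrons.
For the overall reaction Pt²⁺(aq) + Hg(l) → Pt(s) + Hg²⁺(aq), Q = [Hg²⁺(aq)] / [Pt²⁺(aq)] = 0.0221, giving log Q = −1.656.
By the Nernst equation, E = +0.36 − (0.0591/2)·(−1.656) = +0.41 V.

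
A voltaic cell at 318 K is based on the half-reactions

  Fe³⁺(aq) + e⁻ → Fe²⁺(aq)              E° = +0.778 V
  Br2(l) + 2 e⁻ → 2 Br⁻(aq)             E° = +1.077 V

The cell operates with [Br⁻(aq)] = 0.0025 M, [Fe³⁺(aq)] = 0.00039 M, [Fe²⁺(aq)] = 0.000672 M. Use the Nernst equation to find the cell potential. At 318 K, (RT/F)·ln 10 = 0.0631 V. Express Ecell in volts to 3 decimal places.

+0.478 V

The Br₂/Br⁻ couple has the more positive E°, so it is the cathode; Fe³⁺/Fe²⁺ is the anode.
E°cell = E°cat − E°an = +1.077 − (+0.778) = +0.299 V; n = 2.
Balancing gives Br2(l) + 2 Fe²⁺(aq) → 2 Br⁻(aq) + 2 Fe³⁺(aq); hence Q = ([Br⁻(aq)]^2·[Fe³⁺(aq)]^2) / [Fe²⁺(aq)]^2 = 2.11×10^−6 (log Q = −5.677).
By the Nernst equation, E = +0.299 − (0.0631/2)·(−5.677) = +0.478 V.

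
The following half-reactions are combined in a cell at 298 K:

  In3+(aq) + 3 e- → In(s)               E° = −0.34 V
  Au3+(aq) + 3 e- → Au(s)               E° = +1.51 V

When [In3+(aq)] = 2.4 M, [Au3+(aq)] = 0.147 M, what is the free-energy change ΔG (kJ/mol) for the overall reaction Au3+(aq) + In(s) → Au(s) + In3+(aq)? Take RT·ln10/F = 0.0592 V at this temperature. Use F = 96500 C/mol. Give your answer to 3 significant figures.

E°cell = +1.51 − (−0.34) = +1.85 V; the balanced reaction transfers n = 3 electrons.
The reaction quotient is [In3+(aq)] / [Au3+(aq)] = 16.3; by Nernst, E = +1.85 − (0.0592/3)(1.213) = +1.8261 V.
Then ΔG = −nFE = −3 × 96500 × +1.8261 J/mol = −529 kJ/mol.

−529 kJ/mol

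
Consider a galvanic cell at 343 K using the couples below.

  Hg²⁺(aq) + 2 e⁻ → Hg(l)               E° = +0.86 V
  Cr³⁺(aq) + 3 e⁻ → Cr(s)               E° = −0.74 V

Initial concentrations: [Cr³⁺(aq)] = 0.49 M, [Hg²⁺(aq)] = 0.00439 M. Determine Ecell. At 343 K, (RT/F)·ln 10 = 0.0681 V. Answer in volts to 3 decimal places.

+1.527 V

The Hg²⁺/Hg couple has the more positive E°, so it is the cathode; Cr³⁺/Cr is the anode.
E°cell = +0.86 − (−0.74) = +1.60 V, with n = 6 electrons transferred.
For the overall reaction 3 Hg²⁺(aq) + 2 Cr(s) → 3 Hg(l) + 2 Cr³⁺(aq), Q = [Cr³⁺(aq)]^2 / [Hg²⁺(aq)]^3 = 2.84×10^6, giving log Q = 6.453.
E = E° − (0.0681/n)·log Q = +1.60 − (0.0681/6)(6.453) = +1.527 V.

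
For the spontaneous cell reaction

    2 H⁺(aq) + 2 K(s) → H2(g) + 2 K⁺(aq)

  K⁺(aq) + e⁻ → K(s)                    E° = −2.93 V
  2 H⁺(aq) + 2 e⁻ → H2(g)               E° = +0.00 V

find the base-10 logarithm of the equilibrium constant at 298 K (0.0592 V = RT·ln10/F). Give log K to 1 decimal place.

The 2H⁺/H₂ couple is reduced (cathode); E°cell = +0.00 − (−2.93) = +2.93 V with n = 2.
At equilibrium E = 0, so log K = nE°cell / 0.0592 = (2)(+2.93) / 0.0592 = 99.0.

log K = 99.0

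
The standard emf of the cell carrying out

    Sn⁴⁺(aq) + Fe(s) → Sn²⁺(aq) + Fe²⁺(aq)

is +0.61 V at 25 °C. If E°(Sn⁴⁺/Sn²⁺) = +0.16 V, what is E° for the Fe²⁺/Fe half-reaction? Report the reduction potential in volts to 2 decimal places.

−0.45 V

In the reaction as written the Sn⁴⁺/Sn²⁺ couple is reduced (cathode) and Fe²⁺/Fe is oxidized (anode), so E°cell = E°(Sn⁴⁺/Sn²⁺) − E°(Fe²⁺/Fe).
E°(Fe²⁺/Fe) = E°(cathode) − E°cell = +0.16 − (+0.61) = −0.45 V.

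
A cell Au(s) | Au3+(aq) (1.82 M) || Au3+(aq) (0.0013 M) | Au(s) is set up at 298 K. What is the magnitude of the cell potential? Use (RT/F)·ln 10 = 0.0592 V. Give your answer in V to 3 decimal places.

For a concentration cell E°cell = 0, since both electrodes use the same couple.
The compartment with the higher Au3+(aq) concentration (1.82 M) acts as the cathode; ions are reduced there and produced at the dilute (0.0013 M) anode.
With n = 3, Ecell = −(0.0592/3)·log([dilute]/[conc]) = −(0.0592/3)·log(0.0013/1.82) = +0.062 V.

0.062 V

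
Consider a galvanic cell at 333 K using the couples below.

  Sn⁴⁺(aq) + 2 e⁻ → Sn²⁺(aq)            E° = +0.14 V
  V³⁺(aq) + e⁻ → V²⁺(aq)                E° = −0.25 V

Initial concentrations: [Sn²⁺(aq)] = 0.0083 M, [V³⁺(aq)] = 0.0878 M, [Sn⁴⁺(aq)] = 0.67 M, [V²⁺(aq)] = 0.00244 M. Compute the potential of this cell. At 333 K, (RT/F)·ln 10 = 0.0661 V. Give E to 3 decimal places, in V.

+0.350 V

Sn⁴⁺/Sn²⁺ is reduced (cathode, E° = +0.14 V) and V³⁺/V²⁺ is oxidized (anode).
The standard potential is +0.14 − (−0.25) = +0.39 V and the balanced reaction transfers n = 2 electrons.
Balancing gives Sn⁴⁺(aq) + 2 V²⁺(aq) → Sn²⁺(aq) + 2 V³⁺(aq); hence Q = ([Sn²⁺(aq)]·[V³⁺(aq)]^2) / ([Sn⁴⁺(aq)]·[V²⁺(aq)]^2) = 16 (log Q = 1.205).
E = E° − (0.0661/n)·log Q = +0.39 − (0.0661/2)(1.205) = +0.350 V.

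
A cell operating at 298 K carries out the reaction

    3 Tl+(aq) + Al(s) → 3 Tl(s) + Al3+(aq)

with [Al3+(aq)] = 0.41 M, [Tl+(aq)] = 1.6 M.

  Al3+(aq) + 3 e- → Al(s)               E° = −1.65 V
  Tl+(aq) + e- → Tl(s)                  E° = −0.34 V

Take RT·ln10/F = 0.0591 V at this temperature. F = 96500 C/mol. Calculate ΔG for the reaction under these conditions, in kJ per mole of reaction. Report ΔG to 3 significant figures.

E°cell = −0.34 − (−1.65) = +1.31 V; the balanced reaction transfers n = 3 electrons.
Here Q = [Al3+(aq)] / [Tl+(aq)]^3 = 0.1 (log Q = −1.000), giving E = +1.31 − (0.0591/3)·(−1.000) = +1.3297 V.
ΔG = −nFE = −(3)(96500)(+1.3297) J/mol = −385 kJ/mol.

−385 kJ/mol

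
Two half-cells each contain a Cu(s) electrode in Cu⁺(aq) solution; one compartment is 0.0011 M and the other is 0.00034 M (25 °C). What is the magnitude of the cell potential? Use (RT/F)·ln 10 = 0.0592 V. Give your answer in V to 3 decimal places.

For a concentration cell E°cell = 0, since both electrodes use the same couple.
The compartment with the higher Cu⁺(aq) concentration (0.0011 M) acts as the cathode; ions are reduced there and produced at the dilute (0.00034 M) anode.
With n = 1, Ecell = −(0.0592/1)·log([dilute]/[conc]) = −(0.0592/1)·log(0.00034/0.0011) = +0.030 V.

0.030 V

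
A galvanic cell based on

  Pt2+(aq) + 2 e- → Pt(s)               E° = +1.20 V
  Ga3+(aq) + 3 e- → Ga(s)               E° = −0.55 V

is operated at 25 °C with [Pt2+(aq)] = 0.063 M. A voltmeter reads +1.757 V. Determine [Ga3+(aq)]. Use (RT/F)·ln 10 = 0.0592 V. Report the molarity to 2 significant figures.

The Pt²⁺/Pt couple has the larger reduction potential, so it is the cathode: E°cell = +1.20 − (−0.55) = +1.75 V and n = 6.
Rearranging E = E° − (0.0592/n)·log Q gives log Q = 6(+1.75 − (+1.757))/0.0592 = −0.709.
Balancing electrons gives 3 Pt2+(aq) + 2 Ga(s) → 3 Pt(s) + 2 Ga3+(aq); thus Q = [Ga3+(aq)]^2 / [Pt2+(aq)]^3.
Isolating [Ga3+(aq)] in Q = 10^{−0.709} yields log [Ga3+(aq)] = −2.155, i.e. 0.0070 M.

0.0070 M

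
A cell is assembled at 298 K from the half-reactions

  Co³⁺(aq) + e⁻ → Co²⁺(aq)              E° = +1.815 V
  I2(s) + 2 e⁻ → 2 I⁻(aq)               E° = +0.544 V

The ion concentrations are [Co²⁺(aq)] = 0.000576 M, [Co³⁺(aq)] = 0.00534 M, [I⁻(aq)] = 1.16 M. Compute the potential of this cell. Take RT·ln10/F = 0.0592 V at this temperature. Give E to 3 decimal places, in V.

Since E°(Co³⁺/Co²⁺) > E°(I₂/I⁻), Co³⁺/Co²⁺ serves as the cathode.
E°cell = +1.815 − (+0.544) = +1.271 V, with n = 2 electrons transferred.
The balanced reaction is 2 Co³⁺(aq) + 2 I⁻(aq) → 2 Co²⁺(aq) + I2(s), so Q = [Co²⁺(aq)]^2 / ([Co³⁺(aq)]^2·[I⁻(aq)]^2) = 0.00865 and log Q = −2.063.
Applying E = E° − (RT ln10/nF)·log Q gives +1.271 − (0.0592/2)(−2.063) = +1.332 V.

+1.332 V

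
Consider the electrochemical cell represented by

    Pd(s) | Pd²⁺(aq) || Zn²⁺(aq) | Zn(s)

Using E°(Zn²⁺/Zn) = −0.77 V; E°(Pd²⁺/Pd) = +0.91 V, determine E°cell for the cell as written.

−1.68 V

By convention the left-hand electrode in cell notation is the anode (oxidation) and the right-hand electrode is the cathode (reduction).
E°cell = E°(right) − E°(left) = −0.77 − (+0.91) = −1.68 V.
The negative sign shows that, as written, the cell would require an external voltage to drive the reaction.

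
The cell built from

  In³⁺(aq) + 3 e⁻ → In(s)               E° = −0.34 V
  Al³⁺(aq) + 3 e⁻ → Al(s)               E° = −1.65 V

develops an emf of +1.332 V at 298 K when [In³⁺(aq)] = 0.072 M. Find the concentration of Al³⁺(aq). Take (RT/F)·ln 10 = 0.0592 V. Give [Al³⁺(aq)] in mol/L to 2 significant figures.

0.0055 M

In³⁺/In is the cathode (higher E°); E°cell = −0.34 − (−1.65) = +1.31 V with n = 3.
Since E = E° − (0.0592/n)·log Q, log Q = n(E° − E)/0.0592 = −1.115.
The balanced reaction is In³⁺(aq) + Al(s) → In(s) + Al³⁺(aq), so Q = [Al³⁺(aq)] / [In³⁺(aq)].
Solving for the unknown gives log [Al³⁺(aq)] = −2.258, so [Al³⁺(aq)] ≈ 0.0055 M.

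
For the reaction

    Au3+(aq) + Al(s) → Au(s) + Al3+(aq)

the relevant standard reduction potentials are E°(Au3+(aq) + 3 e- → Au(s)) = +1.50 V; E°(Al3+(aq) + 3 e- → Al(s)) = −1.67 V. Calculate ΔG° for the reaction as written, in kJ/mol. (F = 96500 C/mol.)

−918 kJ/mol

In the reaction as written Au3+(aq) is reduced, so the Au³⁺/Au couple is the cathode and Al³⁺/Al is the anode.
E°cell = +1.50 − (−1.67) = +3.17 V; balancing electrons gives n = 3.
ΔG° = −nFE°cell = −(3)(96500)(+3.17) J/mol = −918 kJ/mol.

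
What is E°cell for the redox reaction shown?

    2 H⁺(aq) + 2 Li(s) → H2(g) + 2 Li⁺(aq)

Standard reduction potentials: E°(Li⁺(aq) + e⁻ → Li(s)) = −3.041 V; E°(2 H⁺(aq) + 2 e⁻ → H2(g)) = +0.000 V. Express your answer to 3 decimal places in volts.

In the reaction as written, H⁺(aq) is reduced (cathode) and Li⁺(aq) is produced by oxidation at the anode.
E°cell = E°(cathode) − E°(anode) = +0.000 − (−3.041) = +3.041 V.
The positive value indicates the reaction is spontaneous as written.

+3.041 V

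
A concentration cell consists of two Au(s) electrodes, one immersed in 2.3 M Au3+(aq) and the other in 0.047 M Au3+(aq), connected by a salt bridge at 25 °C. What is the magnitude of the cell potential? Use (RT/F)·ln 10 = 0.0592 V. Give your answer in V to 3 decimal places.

0.033 V

For a concentration cell E°cell = 0, since both electrodes use the same couple.
The compartment with the higher Au3+(aq) concentration (2.3 M) acts as the cathode; ions are reduced there and produced at the dilute (0.047 M) anode.
With n = 3, Ecell = −(0.0592/3)·log([dilute]/[conc]) = −(0.0592/3)·log(0.047/2.3) = +0.033 V.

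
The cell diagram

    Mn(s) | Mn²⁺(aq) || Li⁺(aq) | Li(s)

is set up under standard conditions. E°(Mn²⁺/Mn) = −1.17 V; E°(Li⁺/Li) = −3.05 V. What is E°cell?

By convention the left-hand electrode in cell notation is the anode (oxidation) and the right-hand electrode is the cathode (reduction).
E°cell = E°(right) − E°(left) = −3.05 − (−1.17) = −1.88 V.
The negative sign shows that, as written, the cell would require an external voltage to drive the reaction.

−1.88 V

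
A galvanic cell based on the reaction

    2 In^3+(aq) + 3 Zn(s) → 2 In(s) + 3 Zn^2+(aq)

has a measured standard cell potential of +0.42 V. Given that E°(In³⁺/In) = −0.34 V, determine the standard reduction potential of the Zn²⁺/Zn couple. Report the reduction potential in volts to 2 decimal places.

In the reaction as written the In³⁺/In couple is reduced (cathode) and Zn²⁺/Zn is oxidized (anode), so E°cell = E°(In³⁺/In) − E°(Zn²⁺/Zn).
E°(Zn²⁺/Zn) = E°(cathode) − E°cell = −0.34 − (+0.42) = −0.76 V.

−0.76 V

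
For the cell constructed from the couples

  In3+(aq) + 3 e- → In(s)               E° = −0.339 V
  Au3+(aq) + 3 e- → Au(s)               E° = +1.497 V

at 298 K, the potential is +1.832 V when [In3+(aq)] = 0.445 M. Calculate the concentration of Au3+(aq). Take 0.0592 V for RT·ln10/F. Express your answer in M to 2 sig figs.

With Au³⁺/Au at the cathode and In³⁺/In at the anode, E°cell = +1.497 − (−0.339) = +1.836 V (n = 3).
Since E = E° − (0.0592/n)·log Q, log Q = n(E° − E)/0.0592 = 0.203.
The balanced reaction is Au3+(aq) + In(s) → Au(s) + In3+(aq), so Q = [In3+(aq)] / [Au3+(aq)].
Solving for the unknown gives log [Au3+(aq)] = −0.555, so [Au3+(aq)] ≈ 0.28 M.

0.28 M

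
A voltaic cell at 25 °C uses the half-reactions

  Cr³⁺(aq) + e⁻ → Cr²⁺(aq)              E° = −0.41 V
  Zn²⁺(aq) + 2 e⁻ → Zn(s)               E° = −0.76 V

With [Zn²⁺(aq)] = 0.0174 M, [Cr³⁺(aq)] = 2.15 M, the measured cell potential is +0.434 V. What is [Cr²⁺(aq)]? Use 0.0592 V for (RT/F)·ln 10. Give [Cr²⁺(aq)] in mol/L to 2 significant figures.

Cr³⁺/Cr²⁺ is the cathode (higher E°); E°cell = −0.41 − (−0.76) = +0.35 V with n = 2.
From the Nernst equation, log Q = n(E° − E)/0.0592 = 2·(+0.35 − (+0.434))/0.0592 = −2.838.
Balancing electrons gives 2 Cr³⁺(aq) + Zn(s) → 2 Cr²⁺(aq) + Zn²⁺(aq); thus Q = ([Cr²⁺(aq)]^2·[Zn²⁺(aq)]) / [Cr³⁺(aq)]^2.
Substituting the known concentrations and solving, log [Cr²⁺(aq)] = −0.207 and [Cr²⁺(aq)] = 0.62 M.

0.62 M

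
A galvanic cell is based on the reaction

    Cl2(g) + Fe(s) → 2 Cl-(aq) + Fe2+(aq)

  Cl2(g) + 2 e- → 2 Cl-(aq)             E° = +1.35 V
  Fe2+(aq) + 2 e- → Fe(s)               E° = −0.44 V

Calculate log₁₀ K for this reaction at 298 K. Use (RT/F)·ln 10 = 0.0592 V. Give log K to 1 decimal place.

log K = 60.5

The Cl₂/Cl⁻ couple is reduced (cathode); E°cell = +1.35 − (−0.44) = +1.79 V with n = 2.
At equilibrium E = 0, so log K = nE°cell / 0.0592 = (2)(+1.79) / 0.0592 = 60.5.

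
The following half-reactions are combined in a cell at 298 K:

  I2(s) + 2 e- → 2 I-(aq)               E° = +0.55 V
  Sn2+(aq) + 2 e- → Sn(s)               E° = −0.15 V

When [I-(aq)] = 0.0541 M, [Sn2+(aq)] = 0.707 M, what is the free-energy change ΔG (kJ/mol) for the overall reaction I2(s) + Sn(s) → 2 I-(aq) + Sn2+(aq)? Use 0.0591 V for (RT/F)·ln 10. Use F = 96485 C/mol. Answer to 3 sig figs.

−150 kJ/mol

The standard cell potential is +0.55 − (−0.15) = +0.70 V, with n = 2 electrons in the balanced equation.
Q = [I-(aq)]^2·[Sn2+(aq)] = 0.00207, so log Q = −2.684 and E = +0.70 − (0.0591/2)(−2.684) = +0.7793 V.
ΔG = −nFE = −(2)(96485)(+0.7793) J/mol = −150 kJ/mol.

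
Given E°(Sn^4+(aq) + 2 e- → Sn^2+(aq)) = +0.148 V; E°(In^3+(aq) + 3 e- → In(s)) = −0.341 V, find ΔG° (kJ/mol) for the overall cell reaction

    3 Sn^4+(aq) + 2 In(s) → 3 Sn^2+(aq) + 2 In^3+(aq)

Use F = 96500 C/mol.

−283 kJ/mol

In the reaction as written Sn^4+(aq) is reduced, so the Sn⁴⁺/Sn²⁺ couple is the cathode and In³⁺/In is the anode.
E°cell = +0.148 − (−0.341) = +0.489 V; balancing electrons gives n = 6.
ΔG° = −nFE°cell = −(6)(96500)(+0.489) J/mol = −283 kJ/mol.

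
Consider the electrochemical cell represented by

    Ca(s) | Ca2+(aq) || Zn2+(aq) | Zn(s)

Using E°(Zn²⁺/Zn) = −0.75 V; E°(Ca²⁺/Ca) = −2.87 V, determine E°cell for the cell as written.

+2.12 V

By convention the left-hand electrode in cell notation is the anode (oxidation) and the right-hand electrode is the cathode (reduction).
E°cell = E°(right) − E°(left) = −0.75 − (−2.87) = +2.12 V.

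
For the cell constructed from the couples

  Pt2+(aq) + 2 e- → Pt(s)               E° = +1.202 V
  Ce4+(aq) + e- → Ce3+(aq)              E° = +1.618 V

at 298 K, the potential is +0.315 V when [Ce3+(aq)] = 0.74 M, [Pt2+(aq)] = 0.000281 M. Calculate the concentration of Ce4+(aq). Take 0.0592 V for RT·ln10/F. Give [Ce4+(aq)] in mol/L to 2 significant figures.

0.00024 M

With Ce⁴⁺/Ce³⁺ at the cathode and Pt²⁺/Pt at the anode, E°cell = +1.618 − (+1.202) = +0.416 V (n = 2).
Since E = E° − (0.0592/n)·log Q, log Q = n(E° − E)/0.0592 = 3.412.
For 2 Ce4+(aq) + Pt(s) → 2 Ce3+(aq) + Pt2+(aq), the reaction quotient is Q = ([Ce3+(aq)]^2·[Pt2+(aq)]) / [Ce4+(aq)]^2.
Solving for the unknown gives log [Ce4+(aq)] = −3.612, so [Ce4+(aq)] ≈ 0.00024 M.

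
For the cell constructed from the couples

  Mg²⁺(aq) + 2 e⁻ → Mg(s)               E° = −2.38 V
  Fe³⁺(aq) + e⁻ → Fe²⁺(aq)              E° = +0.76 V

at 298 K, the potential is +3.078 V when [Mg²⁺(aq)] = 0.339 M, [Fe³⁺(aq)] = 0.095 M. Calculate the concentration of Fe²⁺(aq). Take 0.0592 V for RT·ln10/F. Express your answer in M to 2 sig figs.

1.8 M

With Fe³⁺/Fe²⁺ at the cathode and Mg²⁺/Mg at the anode, E°cell = +0.76 − (−2.38) = +3.14 V (n = 2).
From the Nernst equation, log Q = n(E° − E)/0.0592 = 2·(+3.14 − (+3.078))/0.0592 = 2.095.
Balancing electrons gives 2 Fe³⁺(aq) + Mg(s) → 2 Fe²⁺(aq) + Mg²⁺(aq); thus Q = ([Fe²⁺(aq)]^2·[Mg²⁺(aq)]) / [Fe³⁺(aq)]^2.
Substituting the known concentrations and solving, log [Fe²⁺(aq)] = 0.260 and [Fe²⁺(aq)] = 1.8 M.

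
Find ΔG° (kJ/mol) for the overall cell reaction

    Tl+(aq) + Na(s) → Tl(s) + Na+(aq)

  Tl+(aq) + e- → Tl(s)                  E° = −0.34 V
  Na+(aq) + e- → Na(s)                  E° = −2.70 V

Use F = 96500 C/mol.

In the reaction as written Tl+(aq) is reduced, so the Tl⁺/Tl couple is the cathode and Na⁺/Na is the anode.
E°cell = −0.34 − (−2.70) = +2.36 V; balancing electrons gives n = 1.
ΔG° = −nFE°cell = −(1)(96500)(+2.36) J/mol = −228 kJ/mol.

−228 kJ/mol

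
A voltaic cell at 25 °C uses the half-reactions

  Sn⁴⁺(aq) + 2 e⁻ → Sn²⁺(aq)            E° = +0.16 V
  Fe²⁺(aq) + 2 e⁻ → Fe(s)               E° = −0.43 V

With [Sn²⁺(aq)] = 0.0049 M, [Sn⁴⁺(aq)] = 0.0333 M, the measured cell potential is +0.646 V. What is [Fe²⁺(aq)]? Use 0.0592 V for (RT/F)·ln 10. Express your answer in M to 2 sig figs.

The Sn⁴⁺/Sn²⁺ couple has the larger reduction potential, so it is the cathode: E°cell = +0.16 − (−0.43) = +0.59 V and n = 2.
Rearranging E = E° − (0.0592/n)·log Q gives log Q = 2(+0.59 − (+0.646))/0.0592 = −1.892.
Balancing electrons gives Sn⁴⁺(aq) + Fe(s) → Sn²⁺(aq) + Fe²⁺(aq); thus Q = ([Sn²⁺(aq)]·[Fe²⁺(aq)]) / [Sn⁴⁺(aq)].
Isolating [Fe²⁺(aq)] in Q = 10^{−1.892} yields log [Fe²⁺(aq)] = −1.060, i.e. 0.087 M.

0.087 M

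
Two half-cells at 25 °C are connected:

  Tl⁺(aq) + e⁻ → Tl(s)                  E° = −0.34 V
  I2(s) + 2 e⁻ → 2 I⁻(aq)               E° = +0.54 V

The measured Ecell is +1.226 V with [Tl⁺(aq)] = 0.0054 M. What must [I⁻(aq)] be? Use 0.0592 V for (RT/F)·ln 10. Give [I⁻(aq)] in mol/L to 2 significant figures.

0.00026 M

With I₂/I⁻ at the cathode and Tl⁺/Tl at the anode, E°cell = +0.54 − (−0.34) = +0.88 V (n = 2).
From the Nernst equation, log Q = n(E° − E)/0.0592 = 2·(+0.88 − (+1.226))/0.0592 = −11.689.
Balancing electrons gives I2(s) + 2 Tl(s) → 2 I⁻(aq) + 2 Tl⁺(aq); thus Q = [I⁻(aq)]^2·[Tl⁺(aq)]^2.
Isolating [I⁻(aq)] in Q = 10^{−11.689} yields log [I⁻(aq)] = −3.577, i.e. 0.00026 M.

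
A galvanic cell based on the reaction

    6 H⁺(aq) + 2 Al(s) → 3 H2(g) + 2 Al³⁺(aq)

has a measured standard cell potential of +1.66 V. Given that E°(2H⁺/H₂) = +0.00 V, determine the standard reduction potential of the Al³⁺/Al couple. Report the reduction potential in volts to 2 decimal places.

In the reaction as written the 2H⁺/H₂ couple is reduced (cathode) and Al³⁺/Al is oxidized (anode), so E°cell = E°(2H⁺/H₂) − E°(Al³⁺/Al).
E°(Al³⁺/Al) = E°(cathode) − E°cell = +0.00 − (+1.66) = −1.66 V.

−1.66 V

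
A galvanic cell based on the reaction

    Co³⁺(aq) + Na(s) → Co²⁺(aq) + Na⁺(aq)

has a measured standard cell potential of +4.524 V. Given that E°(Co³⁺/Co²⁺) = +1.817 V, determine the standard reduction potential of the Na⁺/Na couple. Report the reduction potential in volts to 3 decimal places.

−2.707 V

In the reaction as written the Co³⁺/Co²⁺ couple is reduced (cathode) and Na⁺/Na is oxidized (anode), so E°cell = E°(Co³⁺/Co²⁺) − E°(Na⁺/Na).
E°(Na⁺/Na) = E°(cathode) − E°cell = +1.817 − (+4.524) = −2.707 V.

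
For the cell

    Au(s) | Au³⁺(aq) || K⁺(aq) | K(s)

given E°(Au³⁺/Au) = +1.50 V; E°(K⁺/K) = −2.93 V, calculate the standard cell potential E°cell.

−4.43 V

By convention the left-hand electrode in cell notation is the anode (oxidation) and the right-hand electrode is the cathode (reduction).
E°cell = E°(right) − E°(left) = −2.93 − (+1.50) = −4.43 V.
The negative sign shows that, as written, the cell would require an external voltage to drive the reaction.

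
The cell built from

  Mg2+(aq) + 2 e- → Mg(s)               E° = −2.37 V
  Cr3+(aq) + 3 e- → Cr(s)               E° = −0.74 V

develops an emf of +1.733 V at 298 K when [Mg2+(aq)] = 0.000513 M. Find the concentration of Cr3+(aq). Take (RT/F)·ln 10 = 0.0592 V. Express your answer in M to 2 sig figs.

1.9 M

The Cr³⁺/Cr couple has the larger reduction potential, so it is the cathode: E°cell = −0.74 − (−2.37) = +1.63 V and n = 6.
Since E = E° − (0.0592/n)·log Q, log Q = n(E° − E)/0.0592 = −10.439.
Balancing electrons gives 2 Cr3+(aq) + 3 Mg(s) → 2 Cr(s) + 3 Mg2+(aq); thus Q = [Mg2+(aq)]^3 / [Cr3+(aq)]^2.
Substituting the known concentrations and solving, log [Cr3+(aq)] = 0.285 and [Cr3+(aq)] = 1.9 M.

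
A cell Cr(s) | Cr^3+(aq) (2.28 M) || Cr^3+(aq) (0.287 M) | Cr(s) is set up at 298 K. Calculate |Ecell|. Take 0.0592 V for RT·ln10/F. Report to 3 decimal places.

0.018 V

For a concentration cell E°cell = 0, since both electrodes use the same couple.
The compartment with the higher Cr^3+(aq) concentration (2.28 M) acts as the cathode; ions are reduced there and produced at the dilute (0.287 M) anode.
With n = 3, Ecell = −(0.0592/3)·log([dilute]/[conc]) = −(0.0592/3)·log(0.287/2.28) = +0.018 V.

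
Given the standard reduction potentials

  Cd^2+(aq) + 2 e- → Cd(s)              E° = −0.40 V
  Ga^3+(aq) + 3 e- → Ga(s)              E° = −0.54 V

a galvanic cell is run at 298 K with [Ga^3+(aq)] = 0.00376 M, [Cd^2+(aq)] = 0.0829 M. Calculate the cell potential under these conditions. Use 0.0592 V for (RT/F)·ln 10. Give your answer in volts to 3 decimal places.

+0.156 V

The Cd²⁺/Cd couple has the more positive E°, so it is the cathode; Ga³⁺/Ga is the anode.
E°cell = E°cat − E°an = −0.40 − (−0.54) = +0.14 V; n = 6.
Balancing gives 3 Cd^2+(aq) + 2 Ga(s) → 3 Cd(s) + 2 Ga^3+(aq); hence Q = [Ga^3+(aq)]^2 / [Cd^2+(aq)]^3 = 0.0248 (log Q = −1.605).
By the Nernst equation, E = +0.14 − (0.0592/6)·(−1.605) = +0.156 V.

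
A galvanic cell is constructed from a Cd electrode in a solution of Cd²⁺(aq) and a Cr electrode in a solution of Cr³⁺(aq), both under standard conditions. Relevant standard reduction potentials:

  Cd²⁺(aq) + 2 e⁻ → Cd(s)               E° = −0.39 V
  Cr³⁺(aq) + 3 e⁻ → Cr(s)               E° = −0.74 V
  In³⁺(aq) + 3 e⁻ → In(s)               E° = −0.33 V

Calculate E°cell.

Of the two couples in this cell, the one with the more positive reduction potential is reduced at the cathode: here that is Cd²⁺/Cd (−0.39 V); Cr³⁺/Cr (−0.74 V) is the anode.
E°cell = E°(cathode) − E°(anode) = −0.39 − (−0.74) = +0.35 V.

+0.35 V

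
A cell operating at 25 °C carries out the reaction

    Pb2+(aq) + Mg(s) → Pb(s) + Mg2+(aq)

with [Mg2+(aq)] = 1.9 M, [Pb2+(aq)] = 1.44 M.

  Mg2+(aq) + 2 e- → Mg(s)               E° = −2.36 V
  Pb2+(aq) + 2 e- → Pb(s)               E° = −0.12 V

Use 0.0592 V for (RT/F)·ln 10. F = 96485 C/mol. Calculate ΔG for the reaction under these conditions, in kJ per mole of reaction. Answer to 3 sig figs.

−432 kJ/mol

E°cell = −0.12 − (−2.36) = +2.24 V; the balanced reaction transfers n = 2 electrons.
Q = [Mg2+(aq)] / [Pb2+(aq)] = 1.32, so log Q = 0.120 and E = +2.24 − (0.0592/2)(0.120) = +2.2364 V.
Then ΔG = −nFE = −2 × 96485 × +2.2364 J/mol = −432 kJ/mol.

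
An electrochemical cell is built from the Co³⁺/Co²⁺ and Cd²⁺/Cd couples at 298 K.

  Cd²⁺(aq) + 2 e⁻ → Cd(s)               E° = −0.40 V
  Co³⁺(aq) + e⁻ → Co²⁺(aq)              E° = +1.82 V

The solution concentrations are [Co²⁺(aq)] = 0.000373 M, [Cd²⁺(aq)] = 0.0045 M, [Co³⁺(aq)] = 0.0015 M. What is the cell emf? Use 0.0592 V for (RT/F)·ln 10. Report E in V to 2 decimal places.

Since E°(Co³⁺/Co²⁺) > E°(Cd²⁺/Cd), Co³⁺/Co²⁺ serves as the cathode.
E°cell = E°cat − E°an = +1.82 − (−0.40) = +2.22 V; n = 2.
Balancing gives 2 Co³⁺(aq) + Cd(s) → 2 Co²⁺(aq) + Cd²⁺(aq); hence Q = ([Co²⁺(aq)]^2·[Cd²⁺(aq)]) / [Co³⁺(aq)]^2 = 0.000278 (log Q = −3.556).
Applying E = E° − (RT ln10/nF)·log Q gives +2.22 − (0.0592/2)(−3.556) = +2.33 V.

+2.33 V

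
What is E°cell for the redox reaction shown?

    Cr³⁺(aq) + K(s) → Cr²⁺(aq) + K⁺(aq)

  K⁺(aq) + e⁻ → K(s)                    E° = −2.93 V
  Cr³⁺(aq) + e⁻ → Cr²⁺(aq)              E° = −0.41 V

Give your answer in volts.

+2.52 V

In the reaction as written, Cr³⁺(aq) is reduced (cathode) and K⁺(aq) is produced by oxidation at the anode.
E°cell = E°(cathode) − E°(anode) = −0.41 − (−2.93) = +2.52 V.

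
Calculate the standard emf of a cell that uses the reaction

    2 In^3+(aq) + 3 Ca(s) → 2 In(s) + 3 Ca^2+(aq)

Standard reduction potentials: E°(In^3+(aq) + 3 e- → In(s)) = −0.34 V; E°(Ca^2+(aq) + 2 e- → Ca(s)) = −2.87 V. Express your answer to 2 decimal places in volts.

+2.53 V

In^3+(aq) gains electrons, so the In³⁺/In couple is the cathode; the Ca²⁺/Ca couple is the anode.
E°cell = E°(cathode) − E°(anode) = −0.34 − (−2.87) = +2.53 V.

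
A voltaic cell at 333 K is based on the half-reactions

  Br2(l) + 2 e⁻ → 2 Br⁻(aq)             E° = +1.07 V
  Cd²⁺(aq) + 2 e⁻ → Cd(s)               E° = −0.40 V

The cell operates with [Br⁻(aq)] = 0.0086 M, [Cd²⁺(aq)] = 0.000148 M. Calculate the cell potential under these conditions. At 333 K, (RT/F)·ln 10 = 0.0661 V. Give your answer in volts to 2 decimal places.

Br₂/Br⁻ is reduced (cathode, E° = +1.07 V) and Cd²⁺/Cd is oxidized (anode).
The standard potential is +1.07 − (−0.40) = +1.47 V and the balanced reaction transfers n = 2 electrons.
The balanced reaction is Br2(l) + Cd(s) → 2 Br⁻(aq) + Cd²⁺(aq), so Q = [Br⁻(aq)]^2·[Cd²⁺(aq)] = 1.09×10^−8 and log Q = −7.961.
Applying E = E° − (RT ln10/nF)·log Q gives +1.47 − (0.0661/2)(−7.961) = +1.73 V.

+1.73 V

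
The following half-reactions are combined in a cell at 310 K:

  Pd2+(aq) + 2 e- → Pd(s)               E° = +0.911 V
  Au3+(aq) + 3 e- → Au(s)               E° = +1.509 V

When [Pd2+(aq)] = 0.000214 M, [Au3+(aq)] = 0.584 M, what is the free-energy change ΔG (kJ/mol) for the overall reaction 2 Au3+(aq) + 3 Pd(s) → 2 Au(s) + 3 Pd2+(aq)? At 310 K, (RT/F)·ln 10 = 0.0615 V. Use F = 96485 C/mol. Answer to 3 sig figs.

−409 kJ/mol

With Au³⁺/Au reduced at the cathode, E°cell = +1.509 − (+0.911) = +0.598 V and n = 6.
Q = [Pd2+(aq)]^3 / [Au3+(aq)]^2 = 2.87×10^−11, so log Q = −10.542 and E = +0.598 − (0.0615/6)(−10.542) = +0.7061 V.
Then ΔG = −nFE = −6 × 96485 × +0.7061 J/mol = −409 kJ/mol.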